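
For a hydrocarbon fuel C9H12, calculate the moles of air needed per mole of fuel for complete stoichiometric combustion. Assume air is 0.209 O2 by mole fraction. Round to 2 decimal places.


Balanced combustion: C9H12 + 12 O2 -> 9 CO2 + 6 H2O
O2 needed = C + H/4 = 9 + 12/4 = 12.00 moles
Air moles = O2 / 0.209 = 12.00 / 0.209 = 57.42 moles air


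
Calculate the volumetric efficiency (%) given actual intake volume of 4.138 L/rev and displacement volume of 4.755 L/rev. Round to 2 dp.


eta_v = (V_actual / V_disp) * 100
Ratio = 4.138 / 4.755 = 0.8702
eta_v = 0.8702 * 100 = 87.02%


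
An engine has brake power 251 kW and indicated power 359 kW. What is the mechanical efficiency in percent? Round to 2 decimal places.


eta_mech = (BP / IP) * 100
Ratio = 251 / 359 = 0.6992
eta_mech = 0.6992 * 100 = 69.92%


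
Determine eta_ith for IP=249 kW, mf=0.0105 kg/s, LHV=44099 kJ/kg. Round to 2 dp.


eta_ith = (IP / (mf * LHV)) * 100
Denominator = 0.0105 * 44099 = 463.0395 kW
eta_ith = (249 / 463.0395) * 100 = 53.78%


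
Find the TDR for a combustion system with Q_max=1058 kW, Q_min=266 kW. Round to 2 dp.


TDR = Q_max / Q_min
TDR = 1058 / 266 = 3.98


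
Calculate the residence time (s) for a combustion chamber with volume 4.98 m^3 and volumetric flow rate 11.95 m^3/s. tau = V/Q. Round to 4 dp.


tau = V / Q_flow
tau = 4.98 / 11.95 = 0.4167 s


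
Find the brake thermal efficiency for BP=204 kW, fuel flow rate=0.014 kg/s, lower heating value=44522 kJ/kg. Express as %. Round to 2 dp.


eta_BTE = (BP / (mf * LHV)) * 100
Denominator = 0.014 * 44522 = 623.3080 kW
eta_BTE = (204 / 623.3080) * 100 = 32.73%


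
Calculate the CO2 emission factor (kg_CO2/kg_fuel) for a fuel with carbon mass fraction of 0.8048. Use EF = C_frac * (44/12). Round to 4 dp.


EF = C_frac * (M_CO2 / M_C)
EF = 0.8048 * (44/12)
EF = 0.8048 * 3.666667 = 2.9509 kg_CO2/kg_fuel


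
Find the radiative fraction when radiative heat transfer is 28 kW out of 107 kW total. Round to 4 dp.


f_rad = Q_rad / Q_total
f_rad = 28 / 107 = 0.2617


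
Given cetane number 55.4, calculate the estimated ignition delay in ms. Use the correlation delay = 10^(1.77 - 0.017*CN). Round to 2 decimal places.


delay = 10^(1.77 - 0.017*CN)
Exponent = 1.77 - 0.017*55.4 = 0.8282
delay = 10^0.8282 = 6.73 ms


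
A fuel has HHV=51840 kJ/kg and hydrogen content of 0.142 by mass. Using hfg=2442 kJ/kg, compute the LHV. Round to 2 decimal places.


LHV = HHV - hfg * 9 * H
Water correction = 2442 * 9 * 0.142 = 3120.876 kJ/kg
LHV = 51840 - 3120.876 = 48719.12 kJ/kg


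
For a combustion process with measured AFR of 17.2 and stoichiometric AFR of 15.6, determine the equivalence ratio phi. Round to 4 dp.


phi = AFR_stoich / AFR_actual
phi = 15.6 / 17.2 = 0.9070


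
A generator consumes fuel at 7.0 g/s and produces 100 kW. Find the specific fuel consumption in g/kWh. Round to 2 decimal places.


SFC = (mf / BP) * 3600
Rate = 7.0 / 100 = 0.070000 g/(s*kW)
SFC = 0.070000 * 3600 = 252.00 g/kWh


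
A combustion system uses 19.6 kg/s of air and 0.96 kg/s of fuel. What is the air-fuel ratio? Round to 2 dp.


AFR = m_air / m_fuel
AFR = 19.6 / 0.96 = 20.42


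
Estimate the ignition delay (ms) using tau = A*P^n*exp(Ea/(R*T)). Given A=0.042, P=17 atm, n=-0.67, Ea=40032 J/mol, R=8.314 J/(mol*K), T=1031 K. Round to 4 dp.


tau = A * P^n * exp(Ea/(R*T))
P^n = 17^(-0.67) = 0.14983015
Ea/(R*T) = 40032/(8.314*1031) = 4.670234
exp(Ea/(R*T)) = 106.722668
tau = 0.042 * 0.14983015 * 106.722668 = 0.6716 ms


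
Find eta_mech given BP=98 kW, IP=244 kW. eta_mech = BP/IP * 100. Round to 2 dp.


eta_mech = (BP / IP) * 100
Ratio = 98 / 244 = 0.4016
eta_mech = 0.4016 * 100 = 40.16%


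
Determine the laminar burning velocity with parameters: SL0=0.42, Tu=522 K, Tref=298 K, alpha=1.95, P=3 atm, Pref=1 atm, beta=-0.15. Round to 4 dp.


SL = SL0 * (Tu/Tref)^alpha * (P/Pref)^beta
T ratio = 522/298 = 1.75167785
(T ratio)^alpha = 1.75167785^1.95 = 2.983567
(P/Pref)^beta = 3^(-0.15) = 0.848070
SL = 0.42 * 2.983567 * 0.848070 = 1.0627 m/s


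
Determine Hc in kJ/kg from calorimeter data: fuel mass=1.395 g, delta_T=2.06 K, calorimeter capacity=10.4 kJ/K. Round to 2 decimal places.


Hc = C_cal * delta_T / m_fuel
Q_released = 10.4 * 2.06 = 21.4240 kJ
m_fuel = 1.395 g = 1.395/1000 kg = 0.001395 kg
Hc = 21.4240 / 0.001395 = 15357.71 kJ/kg


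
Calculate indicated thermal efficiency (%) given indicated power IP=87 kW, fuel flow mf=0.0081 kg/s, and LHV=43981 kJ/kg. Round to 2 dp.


eta_ith = (IP / (mf * LHV)) * 100
Denominator = 0.0081 * 43981 = 356.2461 kW
eta_ith = (87 / 356.2461) * 100 = 24.42%


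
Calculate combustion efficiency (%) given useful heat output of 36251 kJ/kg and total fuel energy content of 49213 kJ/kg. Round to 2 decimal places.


Efficiency = (Q_useful / Q_fuel) * 100
Efficiency = (36251 / 49213) * 100
Efficiency = 0.7366 * 100 = 73.66%


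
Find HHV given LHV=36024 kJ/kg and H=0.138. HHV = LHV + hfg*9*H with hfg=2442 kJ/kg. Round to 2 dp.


HHV = LHV + hfg * 9 * H
Water addition = 2442 * 9 * 0.138 = 3032.964 kJ/kg
HHV = 36024 + 3032.964 = 39056.96 kJ/kg


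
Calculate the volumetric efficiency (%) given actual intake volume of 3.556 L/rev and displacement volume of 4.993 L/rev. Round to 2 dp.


eta_v = (V_actual / V_disp) * 100
Ratio = 3.556 / 4.993 = 0.7122
eta_v = 0.7122 * 100 = 71.22%


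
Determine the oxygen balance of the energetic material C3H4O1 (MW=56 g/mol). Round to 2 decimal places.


OB = -1600 * (2C + H/2 - O) / MW
Inner = 2*3 + 4/2 - 1 = 7.00
OB = -1600 * 7.00 / 56 = -200.00%


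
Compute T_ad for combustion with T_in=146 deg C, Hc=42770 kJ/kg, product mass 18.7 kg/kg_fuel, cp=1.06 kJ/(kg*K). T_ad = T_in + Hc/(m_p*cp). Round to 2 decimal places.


T_ad = T_in + Hc / (m_p * cp)
Denominator = 18.7 * 1.06 = 19.8220
Temperature rise = 42770 / 19.8220 = 2157.70 K
T_ad = 146 + 2157.70 = 2303.70 deg C


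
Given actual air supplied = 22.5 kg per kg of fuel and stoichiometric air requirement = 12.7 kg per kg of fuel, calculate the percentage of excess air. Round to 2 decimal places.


Excess air = actual - stoichiometric = 22.5 - 12.7 = 9.80 kg/kg fuel
Excess air % = (excess / stoich) * 100 = (9.80 / 12.7) * 100 = 77.17%


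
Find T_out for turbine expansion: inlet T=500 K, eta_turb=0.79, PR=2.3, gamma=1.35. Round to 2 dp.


T_out = T_in * (1 - eta * (1 - PR^(-(gamma-1)/gamma)))
Exponent = -(1.35-1)/1.35 = -0.25925926
PR^exp = 2.3^(-0.25925926) = 0.80578413
Factor = 1 - 0.79*(1 - 0.80578413) = 0.84656946
T_out = 500 * 0.84656946 = 423.28 K


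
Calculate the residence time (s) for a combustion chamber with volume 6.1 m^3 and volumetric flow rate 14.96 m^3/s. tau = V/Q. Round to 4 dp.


tau = V / Q_flow
tau = 6.1 / 14.96 = 0.4078 s


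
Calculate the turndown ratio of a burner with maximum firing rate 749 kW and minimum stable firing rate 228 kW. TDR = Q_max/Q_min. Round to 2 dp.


TDR = Q_max / Q_min
TDR = 749 / 228 = 3.29


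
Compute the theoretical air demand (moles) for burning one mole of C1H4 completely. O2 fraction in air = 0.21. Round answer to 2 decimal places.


Balanced combustion: C1H4 + 2 O2 -> 1 CO2 + 2 H2O
O2 needed = C + H/4 = 1 + 4/4 = 2.00 moles
Air moles = O2 / 0.21 = 2.00 / 0.21 = 9.52 moles air


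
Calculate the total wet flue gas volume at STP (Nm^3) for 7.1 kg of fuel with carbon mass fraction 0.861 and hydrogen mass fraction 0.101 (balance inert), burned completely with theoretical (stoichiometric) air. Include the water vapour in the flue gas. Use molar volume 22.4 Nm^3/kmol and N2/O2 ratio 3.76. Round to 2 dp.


Per kg fuel: CO2 = (C/12 kmol)*22.4 = (0.861/12)*22.4 = 1.60720 Nm^3
Per kg fuel: H2O = (H/2 kmol)*22.4 = (0.101/2)*22.4 = 1.13120 Nm^3
O2 needed per kg fuel = C/12 + H/4 = 0.861/12 + 0.101/4 = 0.09700000 kmol
Per kg fuel: N2 = O2*3.76*22.4 = 0.09700000*3.76*22.4 = 8.16973 Nm^3
Total per kg = 1.60720 + 1.13120 + 8.16973 = 10.90813 Nm^3
Total = 10.90813 * 7.1 = 77.45 Nm^3


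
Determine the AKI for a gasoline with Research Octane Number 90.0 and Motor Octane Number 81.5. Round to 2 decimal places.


AKI = (RON + MON) / 2
AKI = (90.0 + 81.5) / 2
AKI = 171.5 / 2 = 85.75


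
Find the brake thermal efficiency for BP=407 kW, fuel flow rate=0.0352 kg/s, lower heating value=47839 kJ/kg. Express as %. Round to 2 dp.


eta_BTE = (BP / (mf * LHV)) * 100
Denominator = 0.0352 * 47839 = 1683.9328 kW
eta_BTE = (407 / 1683.9328) * 100 = 24.17%


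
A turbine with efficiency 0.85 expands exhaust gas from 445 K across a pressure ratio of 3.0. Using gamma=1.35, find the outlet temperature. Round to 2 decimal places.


T_out = T_in * (1 - eta * (1 - PR^(-(gamma-1)/gamma)))
Exponent = -(1.35-1)/1.35 = -0.25925926
PR^exp = 3.0^(-0.25925926) = 0.75214556
Factor = 1 - 0.85*(1 - 0.75214556) = 0.78932373
T_out = 445 * 0.78932373 = 351.25 K


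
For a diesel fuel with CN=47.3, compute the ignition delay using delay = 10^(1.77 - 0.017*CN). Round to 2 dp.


delay = 10^(1.77 - 0.017*CN)
Exponent = 1.77 - 0.017*47.3 = 0.9659
delay = 10^0.9659 = 9.24 ms


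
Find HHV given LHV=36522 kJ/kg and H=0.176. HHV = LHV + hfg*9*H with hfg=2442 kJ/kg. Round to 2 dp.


HHV = LHV + hfg * 9 * H
Water addition = 2442 * 9 * 0.176 = 3868.128 kJ/kg
HHV = 36522 + 3868.128 = 40390.13 kJ/kg


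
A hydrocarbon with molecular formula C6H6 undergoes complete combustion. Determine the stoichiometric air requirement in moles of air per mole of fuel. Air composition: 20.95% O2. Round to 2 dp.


Balanced combustion: C6H6 + 7.5 O2 -> 6 CO2 + 3 H2O
O2 needed = C + H/4 = 6 + 6/4 = 7.50 moles
Air moles = O2 / 0.2095 = 7.50 / 0.2095 = 35.80 moles air


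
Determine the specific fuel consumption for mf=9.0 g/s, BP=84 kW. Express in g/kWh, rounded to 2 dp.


SFC = (mf / BP) * 3600
Rate = 9.0 / 84 = 0.107143 g/(s*kW)
SFC = 0.107143 * 3600 = 385.71 g/kWh


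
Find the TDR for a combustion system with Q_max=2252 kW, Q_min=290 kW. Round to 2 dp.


TDR = Q_max / Q_min
TDR = 2252 / 290 = 7.77


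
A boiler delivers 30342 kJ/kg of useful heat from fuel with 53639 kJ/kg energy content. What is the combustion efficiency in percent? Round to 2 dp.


Efficiency = (Q_useful / Q_fuel) * 100
Efficiency = (30342 / 53639) * 100
Efficiency = 0.5657 * 100 = 56.57%


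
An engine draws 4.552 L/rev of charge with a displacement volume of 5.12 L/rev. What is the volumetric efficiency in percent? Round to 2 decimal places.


eta_v = (V_actual / V_disp) * 100
Ratio = 4.552 / 5.12 = 0.8891
eta_v = 0.8891 * 100 = 88.91%


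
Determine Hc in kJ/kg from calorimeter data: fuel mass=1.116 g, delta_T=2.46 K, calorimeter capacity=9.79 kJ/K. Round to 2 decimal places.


Hc = C_cal * delta_T / m_fuel
Q_released = 9.79 * 2.46 = 24.0834 kJ
m_fuel = 1.116 g = 1.116/1000 kg = 0.001116 kg
Hc = 24.0834 / 0.001116 = 21580.11 kJ/kg


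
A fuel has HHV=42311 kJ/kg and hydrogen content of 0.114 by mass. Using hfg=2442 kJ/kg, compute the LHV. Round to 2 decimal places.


LHV = HHV - hfg * 9 * H
Water correction = 2442 * 9 * 0.114 = 2505.492 kJ/kg
LHV = 42311 - 2505.492 = 39805.51 kJ/kg


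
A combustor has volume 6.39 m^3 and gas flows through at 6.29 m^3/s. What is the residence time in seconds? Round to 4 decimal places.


tau = V / Q_flow
tau = 6.39 / 6.29 = 1.0159 s


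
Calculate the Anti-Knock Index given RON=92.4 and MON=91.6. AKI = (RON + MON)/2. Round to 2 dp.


AKI = (RON + MON) / 2
AKI = (92.4 + 91.6) / 2
AKI = 184.0 / 2 = 92.00


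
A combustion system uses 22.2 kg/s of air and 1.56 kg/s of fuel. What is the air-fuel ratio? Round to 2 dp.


AFR = m_air / m_fuel
AFR = 22.2 / 1.56 = 14.23


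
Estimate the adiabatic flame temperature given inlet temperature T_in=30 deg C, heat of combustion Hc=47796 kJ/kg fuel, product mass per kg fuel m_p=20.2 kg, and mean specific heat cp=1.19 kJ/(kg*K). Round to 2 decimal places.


T_ad = T_in + Hc / (m_p * cp)
Denominator = 20.2 * 1.19 = 24.0380
Temperature rise = 47796 / 24.0380 = 1988.35 K
T_ad = 30 + 1988.35 = 2018.35 deg C


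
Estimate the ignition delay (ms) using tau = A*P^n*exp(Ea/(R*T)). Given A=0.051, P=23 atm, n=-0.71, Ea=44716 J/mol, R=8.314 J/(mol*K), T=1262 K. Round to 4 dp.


tau = A * P^n * exp(Ea/(R*T))
P^n = 23^(-0.71) = 0.10793772
Ea/(R*T) = 44716/(8.314*1262) = 4.261805
exp(Ea/(R*T)) = 70.937909
tau = 0.051 * 0.10793772 * 70.937909 = 0.3905 ms


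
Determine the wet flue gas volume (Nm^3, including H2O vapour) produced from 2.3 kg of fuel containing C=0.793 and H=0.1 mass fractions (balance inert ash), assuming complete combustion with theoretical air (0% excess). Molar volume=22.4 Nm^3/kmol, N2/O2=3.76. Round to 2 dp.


Per kg fuel: CO2 = (C/12 kmol)*22.4 = (0.793/12)*22.4 = 1.48027 Nm^3
Per kg fuel: H2O = (H/2 kmol)*22.4 = (0.1/2)*22.4 = 1.12000 Nm^3
O2 needed per kg fuel = C/12 + H/4 = 0.793/12 + 0.1/4 = 0.09108333 kmol
Per kg fuel: N2 = O2*3.76*22.4 = 0.09108333*3.76*22.4 = 7.67140 Nm^3
Total per kg = 1.48027 + 1.12000 + 7.67140 = 10.27167 Nm^3
Total = 10.27167 * 2.3 = 23.62 Nm^3


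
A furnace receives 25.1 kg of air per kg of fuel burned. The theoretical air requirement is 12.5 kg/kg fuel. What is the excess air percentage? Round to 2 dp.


Excess air = actual - stoichiometric = 25.1 - 12.5 = 12.60 kg/kg fuel
Excess air % = (excess / stoich) * 100 = (12.60 / 12.5) * 100 = 100.80%


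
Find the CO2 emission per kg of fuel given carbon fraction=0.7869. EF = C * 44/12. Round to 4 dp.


EF = C_frac * (M_CO2 / M_C)
EF = 0.7869 * (44/12)
EF = 0.7869 * 3.666667 = 2.8853 kg_CO2/kg_fuel


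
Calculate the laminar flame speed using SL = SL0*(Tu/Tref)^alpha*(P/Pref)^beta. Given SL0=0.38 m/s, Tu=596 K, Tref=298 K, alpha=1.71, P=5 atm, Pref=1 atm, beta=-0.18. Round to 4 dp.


SL = SL0 * (Tu/Tref)^alpha * (P/Pref)^beta
T ratio = 596/298 = 2.00000000
(T ratio)^alpha = 2.00000000^1.71 = 3.271608
(P/Pref)^beta = 5^(-0.18) = 0.748489
SL = 0.38 * 3.271608 * 0.748489 = 0.9305 m/s


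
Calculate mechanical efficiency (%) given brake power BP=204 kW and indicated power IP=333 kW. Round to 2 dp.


eta_mech = (BP / IP) * 100
Ratio = 204 / 333 = 0.6126
eta_mech = 0.6126 * 100 = 61.26%


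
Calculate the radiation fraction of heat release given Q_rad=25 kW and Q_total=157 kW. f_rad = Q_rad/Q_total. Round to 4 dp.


f_rad = Q_rad / Q_total
f_rad = 25 / 157 = 0.1592


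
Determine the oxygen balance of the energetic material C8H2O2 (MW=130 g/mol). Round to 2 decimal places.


OB = -1600 * (2C + H/2 - O) / MW
Inner = 2*8 + 2/2 - 2 = 15.00
OB = -1600 * 15.00 / 130 = -184.62%


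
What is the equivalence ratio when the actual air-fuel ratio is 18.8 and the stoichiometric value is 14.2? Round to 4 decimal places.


phi = AFR_stoich / AFR_actual
phi = 14.2 / 18.8 = 0.7553


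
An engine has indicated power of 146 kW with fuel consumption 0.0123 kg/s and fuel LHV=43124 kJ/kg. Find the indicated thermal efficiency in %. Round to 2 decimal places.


eta_ith = (IP / (mf * LHV)) * 100
Denominator = 0.0123 * 43124 = 530.4252 kW
eta_ith = (146 / 530.4252) * 100 = 27.53%


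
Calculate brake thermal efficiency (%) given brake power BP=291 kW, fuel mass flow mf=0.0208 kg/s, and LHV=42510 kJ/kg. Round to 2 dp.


eta_BTE = (BP / (mf * LHV)) * 100
Denominator = 0.0208 * 42510 = 884.2080 kW
eta_BTE = (291 / 884.2080) * 100 = 32.91%


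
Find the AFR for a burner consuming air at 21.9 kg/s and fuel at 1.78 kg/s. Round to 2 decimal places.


AFR = m_air / m_fuel
AFR = 21.9 / 1.78 = 12.30


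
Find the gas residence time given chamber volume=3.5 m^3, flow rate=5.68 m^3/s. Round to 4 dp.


tau = V / Q_flow
tau = 3.5 / 5.68 = 0.6162 s


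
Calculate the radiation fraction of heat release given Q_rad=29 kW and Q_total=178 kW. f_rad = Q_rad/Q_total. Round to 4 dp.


f_rad = Q_rad / Q_total
f_rad = 29 / 178 = 0.1629


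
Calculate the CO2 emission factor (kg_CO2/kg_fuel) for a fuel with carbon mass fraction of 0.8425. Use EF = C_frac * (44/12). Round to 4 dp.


EF = C_frac * (M_CO2 / M_C)
EF = 0.8425 * (44/12)
EF = 0.8425 * 3.666667 = 3.0892 kg_CO2/kg_fuel


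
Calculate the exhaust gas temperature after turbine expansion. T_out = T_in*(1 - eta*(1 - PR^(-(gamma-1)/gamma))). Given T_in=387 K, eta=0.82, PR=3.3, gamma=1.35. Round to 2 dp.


T_out = T_in * (1 - eta * (1 - PR^(-(gamma-1)/gamma)))
Exponent = -(1.35-1)/1.35 = -0.25925926
PR^exp = 3.3^(-0.25925926) = 0.73378775
Factor = 1 - 0.82*(1 - 0.73378775) = 0.78170596
T_out = 387 * 0.78170596 = 302.52 K


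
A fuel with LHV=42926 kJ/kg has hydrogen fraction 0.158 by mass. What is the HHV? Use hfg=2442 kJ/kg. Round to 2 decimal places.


HHV = LHV + hfg * 9 * H
Water addition = 2442 * 9 * 0.158 = 3472.524 kJ/kg
HHV = 42926 + 3472.524 = 46398.52 kJ/kg


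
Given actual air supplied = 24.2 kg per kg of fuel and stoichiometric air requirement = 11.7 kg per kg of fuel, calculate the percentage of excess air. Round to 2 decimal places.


Excess air = actual - stoichiometric = 24.2 - 11.7 = 12.50 kg/kg fuel
Excess air % = (excess / stoich) * 100 = (12.50 / 11.7) * 100 = 106.84%


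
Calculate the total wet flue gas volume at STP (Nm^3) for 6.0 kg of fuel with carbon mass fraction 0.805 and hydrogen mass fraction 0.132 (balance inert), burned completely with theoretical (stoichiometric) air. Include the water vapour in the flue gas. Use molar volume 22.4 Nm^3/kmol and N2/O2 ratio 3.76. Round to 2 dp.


Per kg fuel: CO2 = (C/12 kmol)*22.4 = (0.805/12)*22.4 = 1.50267 Nm^3
Per kg fuel: H2O = (H/2 kmol)*22.4 = (0.132/2)*22.4 = 1.47840 Nm^3
O2 needed per kg fuel = C/12 + H/4 = 0.805/12 + 0.132/4 = 0.10008333 kmol
Per kg fuel: N2 = O2*3.76*22.4 = 0.10008333*3.76*22.4 = 8.42942 Nm^3
Total per kg = 1.50267 + 1.47840 + 8.42942 = 11.41049 Nm^3
Total = 11.41049 * 6.0 = 68.46 Nm^3


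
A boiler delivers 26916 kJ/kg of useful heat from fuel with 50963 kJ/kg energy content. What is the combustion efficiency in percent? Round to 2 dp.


Efficiency = (Q_useful / Q_fuel) * 100
Efficiency = (26916 / 50963) * 100
Efficiency = 0.5281 * 100 = 52.81%


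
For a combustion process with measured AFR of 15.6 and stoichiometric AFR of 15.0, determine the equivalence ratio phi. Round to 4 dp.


phi = AFR_stoich / AFR_actual
phi = 15.0 / 15.6 = 0.9615


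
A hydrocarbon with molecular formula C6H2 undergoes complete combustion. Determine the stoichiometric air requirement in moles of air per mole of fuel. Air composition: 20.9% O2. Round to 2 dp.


Balanced combustion: C6H2 + 6.5 O2 -> 6 CO2 + 1 H2O
O2 needed = C + H/4 = 6 + 2/4 = 6.50 moles
Air moles = O2 / 0.209 = 6.50 / 0.209 = 31.10 moles air


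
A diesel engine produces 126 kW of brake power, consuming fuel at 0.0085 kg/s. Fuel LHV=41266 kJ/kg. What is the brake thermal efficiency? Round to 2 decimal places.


eta_BTE = (BP / (mf * LHV)) * 100
Denominator = 0.0085 * 41266 = 350.7610 kW
eta_BTE = (126 / 350.7610) * 100 = 35.92%


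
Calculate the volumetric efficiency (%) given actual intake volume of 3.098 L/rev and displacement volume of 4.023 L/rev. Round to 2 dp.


eta_v = (V_actual / V_disp) * 100
Ratio = 3.098 / 4.023 = 0.7701
eta_v = 0.7701 * 100 = 77.01%


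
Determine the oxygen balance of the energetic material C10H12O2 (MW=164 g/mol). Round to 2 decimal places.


OB = -1600 * (2C + H/2 - O) / MW
Inner = 2*10 + 12/2 - 2 = 24.00
OB = -1600 * 24.00 / 164 = -234.15%


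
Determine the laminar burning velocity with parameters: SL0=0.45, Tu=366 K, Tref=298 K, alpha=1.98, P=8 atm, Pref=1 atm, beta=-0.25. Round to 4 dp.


SL = SL0 * (Tu/Tref)^alpha * (P/Pref)^beta
T ratio = 366/298 = 1.22818792
(T ratio)^alpha = 1.22818792^1.98 = 1.502257
(P/Pref)^beta = 8^(-0.25) = 0.594604
SL = 0.45 * 1.502257 * 0.594604 = 0.4020 m/s


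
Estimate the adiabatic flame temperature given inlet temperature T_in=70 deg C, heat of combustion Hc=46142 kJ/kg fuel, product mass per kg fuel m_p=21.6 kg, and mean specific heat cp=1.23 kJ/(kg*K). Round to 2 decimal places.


T_ad = T_in + Hc / (m_p * cp)
Denominator = 21.6 * 1.23 = 26.5680
Temperature rise = 46142 / 26.5680 = 1736.75 K
T_ad = 70 + 1736.75 = 1806.75 deg C


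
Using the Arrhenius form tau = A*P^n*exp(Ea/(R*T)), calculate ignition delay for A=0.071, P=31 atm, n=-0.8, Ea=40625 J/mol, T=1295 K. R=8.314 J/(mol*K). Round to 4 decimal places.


tau = A * P^n * exp(Ea/(R*T))
P^n = 31^(-0.8) = 0.06410777
Ea/(R*T) = 40625/(8.314*1295) = 3.773233
exp(Ea/(R*T)) = 43.520525
tau = 0.071 * 0.06410777 * 43.520525 = 0.1981 ms


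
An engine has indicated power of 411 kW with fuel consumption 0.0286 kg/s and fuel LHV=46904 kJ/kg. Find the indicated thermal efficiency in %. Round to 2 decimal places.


eta_ith = (IP / (mf * LHV)) * 100
Denominator = 0.0286 * 46904 = 1341.4544 kW
eta_ith = (411 / 1341.4544) * 100 = 30.64%


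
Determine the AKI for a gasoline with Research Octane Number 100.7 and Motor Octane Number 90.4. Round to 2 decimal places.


AKI = (RON + MON) / 2
AKI = (100.7 + 90.4) / 2
AKI = 191.1 / 2 = 95.55


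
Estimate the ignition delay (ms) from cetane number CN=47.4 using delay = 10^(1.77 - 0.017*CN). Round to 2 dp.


delay = 10^(1.77 - 0.017*CN)
Exponent = 1.77 - 0.017*47.4 = 0.9642
delay = 10^0.9642 = 9.21 ms


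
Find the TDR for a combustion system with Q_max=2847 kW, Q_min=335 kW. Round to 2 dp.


TDR = Q_max / Q_min
TDR = 2847 / 335 = 8.50


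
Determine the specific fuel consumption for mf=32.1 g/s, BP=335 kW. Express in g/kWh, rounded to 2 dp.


SFC = (mf / BP) * 3600
Rate = 32.1 / 335 = 0.095821 g/(s*kW)
SFC = 0.095821 * 3600 = 344.96 g/kWh


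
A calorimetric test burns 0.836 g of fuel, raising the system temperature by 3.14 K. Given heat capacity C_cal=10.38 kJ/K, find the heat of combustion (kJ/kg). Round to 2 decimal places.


Hc = C_cal * delta_T / m_fuel
Q_released = 10.38 * 3.14 = 32.5932 kJ
m_fuel = 0.836 g = 0.836/1000 kg = 0.000836 kg
Hc = 32.5932 / 0.000836 = 38987.08 kJ/kg


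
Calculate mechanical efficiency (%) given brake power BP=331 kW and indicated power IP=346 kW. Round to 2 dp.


eta_mech = (BP / IP) * 100
Ratio = 331 / 346 = 0.9566
eta_mech = 0.9566 * 100 = 95.66%


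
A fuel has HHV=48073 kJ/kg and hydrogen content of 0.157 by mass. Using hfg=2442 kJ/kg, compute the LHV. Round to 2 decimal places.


LHV = HHV - hfg * 9 * H
Water correction = 2442 * 9 * 0.157 = 3450.546 kJ/kg
LHV = 48073 - 3450.546 = 44622.45 kJ/kg


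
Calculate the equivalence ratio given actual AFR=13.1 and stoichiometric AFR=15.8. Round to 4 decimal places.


phi = AFR_stoich / AFR_actual
phi = 15.8 / 13.1 = 1.2061


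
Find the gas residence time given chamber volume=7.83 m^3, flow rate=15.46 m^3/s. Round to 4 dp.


tau = V / Q_flow
tau = 7.83 / 15.46 = 0.5065 s


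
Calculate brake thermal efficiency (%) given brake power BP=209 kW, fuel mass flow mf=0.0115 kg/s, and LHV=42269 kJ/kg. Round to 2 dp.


eta_BTE = (BP / (mf * LHV)) * 100
Denominator = 0.0115 * 42269 = 486.0935 kW
eta_BTE = (209 / 486.0935) * 100 = 43.00%


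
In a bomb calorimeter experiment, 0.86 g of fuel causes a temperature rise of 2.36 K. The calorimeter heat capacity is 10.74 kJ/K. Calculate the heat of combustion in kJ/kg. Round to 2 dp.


Hc = C_cal * delta_T / m_fuel
Q_released = 10.74 * 2.36 = 25.3464 kJ
m_fuel = 0.86 g = 0.86/1000 kg = 0.000860 kg
Hc = 25.3464 / 0.000860 = 29472.56 kJ/kg


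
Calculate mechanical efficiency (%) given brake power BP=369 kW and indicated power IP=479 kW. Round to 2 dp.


eta_mech = (BP / IP) * 100
Ratio = 369 / 479 = 0.7704
eta_mech = 0.7704 * 100 = 77.04%


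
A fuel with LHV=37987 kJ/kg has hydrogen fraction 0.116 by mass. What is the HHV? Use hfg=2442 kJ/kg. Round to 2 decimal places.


HHV = LHV + hfg * 9 * H
Water addition = 2442 * 9 * 0.116 = 2549.448 kJ/kg
HHV = 37987 + 2549.448 = 40536.45 kJ/kg


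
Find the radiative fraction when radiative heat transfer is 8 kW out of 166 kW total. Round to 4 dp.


f_rad = Q_rad / Q_total
f_rad = 8 / 166 = 0.0482


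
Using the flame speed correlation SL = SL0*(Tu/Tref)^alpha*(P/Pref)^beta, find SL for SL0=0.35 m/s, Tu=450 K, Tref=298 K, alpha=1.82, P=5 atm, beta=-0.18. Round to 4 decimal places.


SL = SL0 * (Tu/Tref)^alpha * (P/Pref)^beta
T ratio = 450/298 = 1.51006711
(T ratio)^alpha = 1.51006711^1.82 = 2.117255
(P/Pref)^beta = 5^(-0.18) = 0.748489
SL = 0.35 * 2.117255 * 0.748489 = 0.5547 m/s


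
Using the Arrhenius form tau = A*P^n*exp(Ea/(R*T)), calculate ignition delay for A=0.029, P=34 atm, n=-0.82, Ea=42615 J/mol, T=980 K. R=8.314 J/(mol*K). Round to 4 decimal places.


tau = A * P^n * exp(Ea/(R*T))
P^n = 34^(-0.82) = 0.05548649
Ea/(R*T) = 42615/(8.314*980) = 5.230298
exp(Ea/(R*T)) = 186.848393
tau = 0.029 * 0.05548649 * 186.848393 = 0.3007 ms


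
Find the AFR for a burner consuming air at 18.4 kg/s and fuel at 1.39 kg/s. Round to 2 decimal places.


AFR = m_air / m_fuel
AFR = 18.4 / 1.39 = 13.24


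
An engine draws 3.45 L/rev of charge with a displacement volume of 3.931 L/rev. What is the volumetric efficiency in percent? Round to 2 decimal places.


eta_v = (V_actual / V_disp) * 100
Ratio = 3.45 / 3.931 = 0.8776
eta_v = 0.8776 * 100 = 87.76%


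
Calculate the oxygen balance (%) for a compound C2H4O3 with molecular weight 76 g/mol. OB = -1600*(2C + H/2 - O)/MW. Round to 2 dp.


OB = -1600 * (2C + H/2 - O) / MW
Inner = 2*2 + 4/2 - 3 = 3.00
OB = -1600 * 3.00 / 76 = -63.16%


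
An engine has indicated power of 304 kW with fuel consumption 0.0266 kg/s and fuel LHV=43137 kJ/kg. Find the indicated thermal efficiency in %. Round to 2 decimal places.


eta_ith = (IP / (mf * LHV)) * 100
Denominator = 0.0266 * 43137 = 1147.4442 kW
eta_ith = (304 / 1147.4442) * 100 = 26.49%


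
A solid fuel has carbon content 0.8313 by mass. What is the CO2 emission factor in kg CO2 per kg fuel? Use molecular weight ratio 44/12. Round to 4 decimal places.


EF = C_frac * (M_CO2 / M_C)
EF = 0.8313 * (44/12)
EF = 0.8313 * 3.666667 = 3.0481 kg_CO2/kg_fuel


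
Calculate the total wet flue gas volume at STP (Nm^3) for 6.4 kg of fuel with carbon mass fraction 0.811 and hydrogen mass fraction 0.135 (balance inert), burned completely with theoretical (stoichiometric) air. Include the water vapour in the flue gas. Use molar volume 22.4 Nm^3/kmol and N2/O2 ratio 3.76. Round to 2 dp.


Per kg fuel: CO2 = (C/12 kmol)*22.4 = (0.811/12)*22.4 = 1.51387 Nm^3
Per kg fuel: H2O = (H/2 kmol)*22.4 = (0.135/2)*22.4 = 1.51200 Nm^3
O2 needed per kg fuel = C/12 + H/4 = 0.811/12 + 0.135/4 = 0.10133333 kmol
Per kg fuel: N2 = O2*3.76*22.4 = 0.10133333*3.76*22.4 = 8.53470 Nm^3
Total per kg = 1.51387 + 1.51200 + 8.53470 = 11.56057 Nm^3
Total = 11.56057 * 6.4 = 73.99 Nm^3


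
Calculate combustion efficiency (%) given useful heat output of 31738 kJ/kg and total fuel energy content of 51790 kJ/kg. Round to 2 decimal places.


Efficiency = (Q_useful / Q_fuel) * 100
Efficiency = (31738 / 51790) * 100
Efficiency = 0.6128 * 100 = 61.28%


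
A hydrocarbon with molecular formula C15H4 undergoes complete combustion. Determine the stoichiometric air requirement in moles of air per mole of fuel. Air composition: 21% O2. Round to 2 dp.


Balanced combustion: C15H4 + 16 O2 -> 15 CO2 + 2 H2O
O2 needed = C + H/4 = 15 + 4/4 = 16.00 moles
Air moles = O2 / 0.21 = 16.00 / 0.21 = 76.19 moles air


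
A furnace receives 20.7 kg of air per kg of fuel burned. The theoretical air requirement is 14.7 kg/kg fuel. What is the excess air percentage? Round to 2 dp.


Excess air = actual - stoichiometric = 20.7 - 14.7 = 6.00 kg/kg fuel
Excess air % = (excess / stoich) * 100 = (6.00 / 14.7) * 100 = 40.82%


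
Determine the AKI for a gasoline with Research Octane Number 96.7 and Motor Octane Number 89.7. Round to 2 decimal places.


AKI = (RON + MON) / 2
AKI = (96.7 + 89.7) / 2
AKI = 186.4 / 2 = 93.20


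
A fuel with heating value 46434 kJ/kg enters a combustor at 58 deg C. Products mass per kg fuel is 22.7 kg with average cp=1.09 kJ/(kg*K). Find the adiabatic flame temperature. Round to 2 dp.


T_ad = T_in + Hc / (m_p * cp)
Denominator = 22.7 * 1.09 = 24.7430
Temperature rise = 46434 / 24.7430 = 1876.65 K
T_ad = 58 + 1876.65 = 1934.65 deg C


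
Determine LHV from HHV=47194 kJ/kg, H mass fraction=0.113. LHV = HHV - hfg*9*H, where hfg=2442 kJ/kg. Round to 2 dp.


LHV = HHV - hfg * 9 * H
Water correction = 2442 * 9 * 0.113 = 2483.514 kJ/kg
LHV = 47194 - 2483.514 = 44710.49 kJ/kg


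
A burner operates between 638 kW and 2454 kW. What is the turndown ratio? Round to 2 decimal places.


TDR = Q_max / Q_min
TDR = 2454 / 638 = 3.85


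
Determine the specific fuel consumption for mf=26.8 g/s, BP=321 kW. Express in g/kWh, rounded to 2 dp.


SFC = (mf / BP) * 3600
Rate = 26.8 / 321 = 0.083489 g/(s*kW)
SFC = 0.083489 * 3600 = 300.56 g/kWh


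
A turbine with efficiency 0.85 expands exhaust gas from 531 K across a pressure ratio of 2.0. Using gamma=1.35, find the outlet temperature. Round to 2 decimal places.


T_out = T_in * (1 - eta * (1 - PR^(-(gamma-1)/gamma)))
Exponent = -(1.35-1)/1.35 = -0.25925926
PR^exp = 2.0^(-0.25925926) = 0.83551680
Factor = 1 - 0.85*(1 - 0.83551680) = 0.86018928
T_out = 531 * 0.86018928 = 456.76 K


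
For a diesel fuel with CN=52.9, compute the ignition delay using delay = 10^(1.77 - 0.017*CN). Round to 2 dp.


delay = 10^(1.77 - 0.017*CN)
Exponent = 1.77 - 0.017*52.9 = 0.8707
delay = 10^0.8707 = 7.43 ms


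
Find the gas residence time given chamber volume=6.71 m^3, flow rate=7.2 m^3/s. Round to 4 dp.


tau = V / Q_flow
tau = 6.71 / 7.2 = 0.9319 s


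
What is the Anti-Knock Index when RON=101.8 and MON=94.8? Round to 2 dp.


AKI = (RON + MON) / 2
AKI = (101.8 + 94.8) / 2
AKI = 196.6 / 2 = 98.30


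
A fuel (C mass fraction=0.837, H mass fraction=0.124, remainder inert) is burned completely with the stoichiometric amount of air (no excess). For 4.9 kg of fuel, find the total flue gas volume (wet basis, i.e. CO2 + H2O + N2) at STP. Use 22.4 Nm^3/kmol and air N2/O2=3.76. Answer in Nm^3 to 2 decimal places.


Per kg fuel: CO2 = (C/12 kmol)*22.4 = (0.837/12)*22.4 = 1.56240 Nm^3
Per kg fuel: H2O = (H/2 kmol)*22.4 = (0.124/2)*22.4 = 1.38880 Nm^3
O2 needed per kg fuel = C/12 + H/4 = 0.837/12 + 0.124/4 = 0.10075000 kmol
Per kg fuel: N2 = O2*3.76*22.4 = 0.10075000*3.76*22.4 = 8.48557 Nm^3
Total per kg = 1.56240 + 1.38880 + 8.48557 = 11.43677 Nm^3
Total = 11.43677 * 4.9 = 56.04 Nm^3


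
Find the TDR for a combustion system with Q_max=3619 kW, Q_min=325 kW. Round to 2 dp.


TDR = Q_max / Q_min
TDR = 3619 / 325 = 11.14


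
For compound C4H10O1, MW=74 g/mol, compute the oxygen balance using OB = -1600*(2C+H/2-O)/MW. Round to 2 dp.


OB = -1600 * (2C + H/2 - O) / MW
Inner = 2*4 + 10/2 - 1 = 12.00
OB = -1600 * 12.00 / 74 = -259.46%


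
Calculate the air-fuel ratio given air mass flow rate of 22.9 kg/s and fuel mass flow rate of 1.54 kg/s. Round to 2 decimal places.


AFR = m_air / m_fuel
AFR = 22.9 / 1.54 = 14.87


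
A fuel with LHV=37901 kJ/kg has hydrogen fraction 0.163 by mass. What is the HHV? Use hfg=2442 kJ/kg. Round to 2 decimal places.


HHV = LHV + hfg * 9 * H
Water addition = 2442 * 9 * 0.163 = 3582.414 kJ/kg
HHV = 37901 + 3582.414 = 41483.41 kJ/kg


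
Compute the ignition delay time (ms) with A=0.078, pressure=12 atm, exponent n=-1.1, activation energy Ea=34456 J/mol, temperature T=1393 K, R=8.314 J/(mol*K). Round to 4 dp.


tau = A * P^n * exp(Ea/(R*T))
P^n = 12^(-1.1) = 0.06499810
Ea/(R*T) = 34456/(8.314*1393) = 2.975115
exp(Ea/(R*T)) = 19.591871
tau = 0.078 * 0.06499810 * 19.591871 = 0.0993 ms


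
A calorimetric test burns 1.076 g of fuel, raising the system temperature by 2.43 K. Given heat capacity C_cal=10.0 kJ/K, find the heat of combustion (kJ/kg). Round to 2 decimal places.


Hc = C_cal * delta_T / m_fuel
Q_released = 10.0 * 2.43 = 24.3000 kJ
m_fuel = 1.076 g = 1.076/1000 kg = 0.001076 kg
Hc = 24.3000 / 0.001076 = 22583.64 kJ/kg


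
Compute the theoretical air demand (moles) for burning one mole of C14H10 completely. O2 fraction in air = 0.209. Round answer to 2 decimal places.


Balanced combustion: C14H10 + 16.5 O2 -> 14 CO2 + 5 H2O
O2 needed = C + H/4 = 14 + 10/4 = 16.50 moles
Air moles = O2 / 0.209 = 16.50 / 0.209 = 78.95 moles air


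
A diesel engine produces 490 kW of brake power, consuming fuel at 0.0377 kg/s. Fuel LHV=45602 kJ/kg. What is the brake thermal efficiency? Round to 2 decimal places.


eta_BTE = (BP / (mf * LHV)) * 100
Denominator = 0.0377 * 45602 = 1719.1954 kW
eta_BTE = (490 / 1719.1954) * 100 = 28.50%


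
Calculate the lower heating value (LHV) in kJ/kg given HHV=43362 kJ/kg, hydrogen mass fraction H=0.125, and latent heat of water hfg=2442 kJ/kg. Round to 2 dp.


LHV = HHV - hfg * 9 * H
Water correction = 2442 * 9 * 0.125 = 2747.250 kJ/kg
LHV = 43362 - 2747.250 = 40614.75 kJ/kg


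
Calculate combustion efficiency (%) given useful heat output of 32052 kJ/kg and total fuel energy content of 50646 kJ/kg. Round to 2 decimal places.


Efficiency = (Q_useful / Q_fuel) * 100
Efficiency = (32052 / 50646) * 100
Efficiency = 0.6329 * 100 = 63.29%


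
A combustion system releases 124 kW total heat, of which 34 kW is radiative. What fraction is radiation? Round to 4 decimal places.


f_rad = Q_rad / Q_total
f_rad = 34 / 124 = 0.2742


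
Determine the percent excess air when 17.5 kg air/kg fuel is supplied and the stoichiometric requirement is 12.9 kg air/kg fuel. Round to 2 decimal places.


Excess air = actual - stoichiometric = 17.5 - 12.9 = 4.60 kg/kg fuel
Excess air % = (excess / stoich) * 100 = (4.60 / 12.9) * 100 = 35.66%


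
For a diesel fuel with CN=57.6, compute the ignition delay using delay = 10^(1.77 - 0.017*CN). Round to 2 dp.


delay = 10^(1.77 - 0.017*CN)
Exponent = 1.77 - 0.017*57.6 = 0.7908
delay = 10^0.7908 = 6.18 ms


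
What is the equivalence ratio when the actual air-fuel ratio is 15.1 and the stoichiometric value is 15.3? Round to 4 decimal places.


phi = AFR_stoich / AFR_actual
phi = 15.3 / 15.1 = 1.0132


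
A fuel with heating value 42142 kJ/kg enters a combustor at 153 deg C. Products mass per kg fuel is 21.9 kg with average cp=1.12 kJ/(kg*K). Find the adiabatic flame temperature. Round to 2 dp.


T_ad = T_in + Hc / (m_p * cp)
Denominator = 21.9 * 1.12 = 24.5280
Temperature rise = 42142 / 24.5280 = 1718.12 K
T_ad = 153 + 1718.12 = 1871.12 deg C


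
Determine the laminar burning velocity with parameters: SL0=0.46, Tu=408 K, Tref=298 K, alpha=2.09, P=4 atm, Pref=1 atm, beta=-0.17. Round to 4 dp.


SL = SL0 * (Tu/Tref)^alpha * (P/Pref)^beta
T ratio = 408/298 = 1.36912752
(T ratio)^alpha = 1.36912752^2.09 = 1.928270
(P/Pref)^beta = 4^(-0.17) = 0.790041
SL = 0.46 * 1.928270 * 0.790041 = 0.7008 m/s


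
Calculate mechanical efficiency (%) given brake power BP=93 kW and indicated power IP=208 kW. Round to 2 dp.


eta_mech = (BP / IP) * 100
Ratio = 93 / 208 = 0.4471
eta_mech = 0.4471 * 100 = 44.71%


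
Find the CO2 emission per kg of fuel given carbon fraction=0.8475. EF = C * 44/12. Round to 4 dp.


EF = C_frac * (M_CO2 / M_C)
EF = 0.8475 * (44/12)
EF = 0.8475 * 3.666667 = 3.1075 kg_CO2/kg_fuel


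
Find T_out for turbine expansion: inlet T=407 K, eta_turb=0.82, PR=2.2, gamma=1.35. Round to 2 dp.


T_out = T_in * (1 - eta * (1 - PR^(-(gamma-1)/gamma)))
Exponent = -(1.35-1)/1.35 = -0.25925926
PR^exp = 2.2^(-0.25925926) = 0.81512413
Factor = 1 - 0.82*(1 - 0.81512413) = 0.84840179
T_out = 407 * 0.84840179 = 345.30 K


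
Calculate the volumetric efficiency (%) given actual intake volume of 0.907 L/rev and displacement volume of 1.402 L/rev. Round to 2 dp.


eta_v = (V_actual / V_disp) * 100
Ratio = 0.907 / 1.402 = 0.6469
eta_v = 0.6469 * 100 = 64.69%


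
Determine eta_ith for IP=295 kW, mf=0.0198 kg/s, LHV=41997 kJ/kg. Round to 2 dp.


eta_ith = (IP / (mf * LHV)) * 100
Denominator = 0.0198 * 41997 = 831.5406 kW
eta_ith = (295 / 831.5406) * 100 = 35.48%


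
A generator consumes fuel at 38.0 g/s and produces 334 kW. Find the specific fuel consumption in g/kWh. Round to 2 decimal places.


SFC = (mf / BP) * 3600
Rate = 38.0 / 334 = 0.113772 g/(s*kW)
SFC = 0.113772 * 3600 = 409.58 g/kWh


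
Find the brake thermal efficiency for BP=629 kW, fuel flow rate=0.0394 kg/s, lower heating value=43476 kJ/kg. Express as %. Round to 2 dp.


eta_BTE = (BP / (mf * LHV)) * 100
Denominator = 0.0394 * 43476 = 1712.9544 kW
eta_BTE = (629 / 1712.9544) * 100 = 36.72%


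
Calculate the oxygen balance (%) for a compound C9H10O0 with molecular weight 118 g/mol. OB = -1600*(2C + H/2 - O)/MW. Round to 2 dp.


OB = -1600 * (2C + H/2 - O) / MW
Inner = 2*9 + 10/2 - 0 = 23.00
OB = -1600 * 23.00 / 118 = -311.86%


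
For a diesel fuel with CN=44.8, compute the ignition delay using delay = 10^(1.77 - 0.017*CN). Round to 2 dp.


delay = 10^(1.77 - 0.017*CN)
Exponent = 1.77 - 0.017*44.8 = 1.0084
delay = 10^1.0084 = 10.20 ms


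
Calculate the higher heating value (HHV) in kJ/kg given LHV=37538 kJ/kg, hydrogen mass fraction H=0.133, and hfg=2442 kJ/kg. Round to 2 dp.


HHV = LHV + hfg * 9 * H
Water addition = 2442 * 9 * 0.133 = 2923.074 kJ/kg
HHV = 37538 + 2923.074 = 40461.07 kJ/kg


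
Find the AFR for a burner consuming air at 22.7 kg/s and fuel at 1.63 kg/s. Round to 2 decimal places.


AFR = m_air / m_fuel
AFR = 22.7 / 1.63 = 13.93


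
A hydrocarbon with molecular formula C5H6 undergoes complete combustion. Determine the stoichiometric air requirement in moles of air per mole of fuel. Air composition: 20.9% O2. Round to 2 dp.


Balanced combustion: C5H6 + 6.5 O2 -> 5 CO2 + 3 H2O
O2 needed = C + H/4 = 5 + 6/4 = 6.50 moles
Air moles = O2 / 0.209 = 6.50 / 0.209 = 31.10 moles air


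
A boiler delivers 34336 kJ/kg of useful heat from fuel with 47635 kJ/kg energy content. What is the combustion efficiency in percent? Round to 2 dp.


Efficiency = (Q_useful / Q_fuel) * 100
Efficiency = (34336 / 47635) * 100
Efficiency = 0.7208 * 100 = 72.08%


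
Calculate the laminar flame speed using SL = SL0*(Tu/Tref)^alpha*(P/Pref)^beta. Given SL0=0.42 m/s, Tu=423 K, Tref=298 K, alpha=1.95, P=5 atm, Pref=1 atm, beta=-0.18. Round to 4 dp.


SL = SL0 * (Tu/Tref)^alpha * (P/Pref)^beta
T ratio = 423/298 = 1.41946309
(T ratio)^alpha = 1.41946309^1.95 = 1.979894
(P/Pref)^beta = 5^(-0.18) = 0.748489
SL = 0.42 * 1.979894 * 0.748489 = 0.6224 m/s


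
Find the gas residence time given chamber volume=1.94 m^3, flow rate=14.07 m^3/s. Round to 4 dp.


tau = V / Q_flow
tau = 1.94 / 14.07 = 0.1379 s


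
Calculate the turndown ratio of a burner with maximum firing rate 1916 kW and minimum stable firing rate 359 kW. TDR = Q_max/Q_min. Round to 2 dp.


TDR = Q_max / Q_min
TDR = 1916 / 359 = 5.34


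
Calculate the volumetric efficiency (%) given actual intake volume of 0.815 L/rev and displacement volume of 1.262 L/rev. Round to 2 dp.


eta_v = (V_actual / V_disp) * 100
Ratio = 0.815 / 1.262 = 0.6458
eta_v = 0.6458 * 100 = 64.58%


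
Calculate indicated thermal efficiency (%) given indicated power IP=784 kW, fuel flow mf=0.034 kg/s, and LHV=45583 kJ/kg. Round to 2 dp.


eta_ith = (IP / (mf * LHV)) * 100
Denominator = 0.034 * 45583 = 1549.8220 kW
eta_ith = (784 / 1549.8220) * 100 = 50.59%


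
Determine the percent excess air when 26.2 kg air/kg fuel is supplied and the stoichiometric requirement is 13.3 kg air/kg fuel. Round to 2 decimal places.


Excess air = actual - stoichiometric = 26.2 - 13.3 = 12.90 kg/kg fuel
Excess air % = (excess / stoich) * 100 = (12.90 / 13.3) * 100 = 96.99%


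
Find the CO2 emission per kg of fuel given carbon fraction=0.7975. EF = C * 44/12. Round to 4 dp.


EF = C_frac * (M_CO2 / M_C)
EF = 0.7975 * (44/12)
EF = 0.7975 * 3.666667 = 2.9242 kg_CO2/kg_fuel
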